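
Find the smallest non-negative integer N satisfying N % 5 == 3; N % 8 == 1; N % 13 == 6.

513

The moduli are pairwise coprime; M = 5·8·13 = 520.
M/5 = 104; 104 ≡ 4 (mod 5); 4·4 ≡ 1, so inverse 4.
M/8 = 65; 65 ≡ 1 (mod 8), inverse 1.
M/13 = 40; 40 ≡ 1 (mod 13), inverse 1.
N ≡ 3·104·4 + 1·65·1 + 6·40·1 = 1553.
1553 mod 520 = 513.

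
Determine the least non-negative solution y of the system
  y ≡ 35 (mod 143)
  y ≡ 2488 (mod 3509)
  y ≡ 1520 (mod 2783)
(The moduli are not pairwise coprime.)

535856

gcd(143, 3509) = 11 and 11 | (2488 − 35), so the pair is consistent; merging gives y ≡ 34069 (mod 45617), where 45617 = lcm(143, 3509).
gcd(45617, 2783) = 121 and 121 | (1520 − 34069), so the pair is consistent; merging gives y ≡ 535856 (mod 1049191), where 1049191 = lcm(45617, 2783).
The solution is unique modulo lcm(143, 3509, 2783) = 1049191.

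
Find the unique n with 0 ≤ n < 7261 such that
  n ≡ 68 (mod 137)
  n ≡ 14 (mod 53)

Combine the congruences pairwise.
From n ≡ 68 (mod 137) write n = 68 + 137t. Substituting into n ≡ 14 (mod 53) gives 137t ≡ 52 (mod 53), and since 31⁻¹ ≡ 12 (mod 53), t ≡ 41. Hence n ≡ 68 + 137·41 = 5685 (mod 7261).

5685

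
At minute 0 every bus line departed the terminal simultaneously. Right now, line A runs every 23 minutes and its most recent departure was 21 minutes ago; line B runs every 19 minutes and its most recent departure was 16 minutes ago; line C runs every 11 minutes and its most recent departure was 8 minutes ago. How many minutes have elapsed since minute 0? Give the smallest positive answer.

The moduli are pairwise coprime; N = 23·19·11 = 4807.
N/23 = 209; 209 ≡ 2 (mod 23); 2·12 ≡ 1, so inverse 12.
N/19 = 253; 253 ≡ 6 (mod 19); 6·16 ≡ 1, so inverse 16.
N/11 = 437; 437 ≡ 8 (mod 11); 8·7 ≡ 1, so inverse 7.
t ≡ 21·209·12 + 16·253·16 + 8·437·7 = 141908.
141908 mod 4807 = 2505.

2505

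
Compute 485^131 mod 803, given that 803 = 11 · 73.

34

Mod 11: 485 ≡ 1; by Fermat, exponent reduces to 131 mod 10 = 1; 1^1 ≡ 1 (mod 11).
Mod 73: 485 ≡ 47; by Fermat, exponent reduces to 131 mod 72 = 59; 47^59 ≡ 34 (mod 73).
Combine by CRT: x ≡ 1 (mod 11), x ≡ 34 (mod 73) ⇒ x ≡ 34 (mod 803).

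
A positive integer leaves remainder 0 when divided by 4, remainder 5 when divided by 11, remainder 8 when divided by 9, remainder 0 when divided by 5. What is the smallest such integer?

The moduli are pairwise coprime; N = 4·11·9·5 = 1980.
N/4 = 495; 495 ≡ 3 (mod 4); 3·3 ≡ 1, so inverse 3.
N/11 = 180; 180 ≡ 4 (mod 11); 4·3 ≡ 1, so inverse 3.
N/9 = 220; 220 ≡ 4 (mod 9); 4·7 ≡ 1, so inverse 7.
N/5 = 396; 396 ≡ 1 (mod 5), inverse 1.
t ≡ 0·495·3 + 5·180·3 + 8·220·7 + 0·396·1 = 15020.
15020 mod 1980 = 1160.

1160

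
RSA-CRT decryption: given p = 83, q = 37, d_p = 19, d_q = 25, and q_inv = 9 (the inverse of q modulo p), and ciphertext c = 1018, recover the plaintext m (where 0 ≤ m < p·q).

1234

m₁ = c^(d_p) mod p: c ≡ 22 (mod 83), and 22^19 mod 83 = 72.
m₂ = c^(d_q) mod q: c ≡ 19 (mod 37), and 19^25 mod 37 = 13.
h = q_inv·(m₁ − m₂) mod p = 9·(72 − 13) mod 83 = 33.
m = m₂ + h·q = 13 + 33·37 = 1234.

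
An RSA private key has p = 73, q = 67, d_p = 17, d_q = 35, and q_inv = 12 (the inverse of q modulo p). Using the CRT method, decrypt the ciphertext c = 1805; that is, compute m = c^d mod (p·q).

m₁ = c^(d_p) mod p: c ≡ 53 (mod 73), and 53^17 mod 73 = 68.
m₂ = c^(d_q) mod q: c ≡ 63 (mod 67), and 63^35 mod 67 = 51.
h = q_inv·(m₁ − m₂) mod p = 12·(68 − 51) mod 73 = 58.
m = m₂ + h·q = 51 + 58·67 = 3937.

3937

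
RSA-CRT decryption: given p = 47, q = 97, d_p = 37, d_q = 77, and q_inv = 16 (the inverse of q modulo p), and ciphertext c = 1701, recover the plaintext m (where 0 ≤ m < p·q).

m₁ = c^(d_p) mod p: c ≡ 9 (mod 47), and 9^37 mod 47 = 8.
m₂ = c^(d_q) mod q: c ≡ 52 (mod 97), and 52^77 mod 97 = 67.
h = q_inv·(m₁ − m₂) mod p = 16·(8 − 67) mod 47 = 43.
m = m₂ + h·q = 67 + 43·97 = 4238.

4238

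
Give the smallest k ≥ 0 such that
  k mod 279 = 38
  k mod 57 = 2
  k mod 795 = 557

902882

Combine the congruences pairwise.
gcd(279, 57) = 3 and 3 | (2 − 38), so the pair is consistent; merging gives k ≡ 1712 (mod 5301), where 5301 = lcm(279, 57).
gcd(5301, 795) = 3 and 3 | (557 − 1712), so the pair is consistent; merging gives k ≡ 902882 (mod 1404765), where 1404765 = lcm(5301, 795).
The solution is unique modulo lcm(279, 57, 795) = 1404765.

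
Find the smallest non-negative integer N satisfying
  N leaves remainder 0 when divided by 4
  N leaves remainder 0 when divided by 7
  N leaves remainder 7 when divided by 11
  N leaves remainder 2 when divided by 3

392

From N ≡ 0 (mod 4) write N = 0 + 4t. Substituting into N ≡ 0 (mod 7) gives 4t ≡ 0 (mod 7), and since 4⁻¹ ≡ 2 (mod 7), t ≡ 0. Hence N ≡ 0 + 4·0 = 0 (mod 28).
From N ≡ 0 (mod 28) write N = 0 + 28t. Substituting into N ≡ 7 (mod 11) gives 28t ≡ 7 (mod 11), and since 6⁻¹ ≡ 2 (mod 11), t ≡ 3. Hence N ≡ 0 + 28·3 = 84 (mod 308).
From N ≡ 84 (mod 308) write N = 84 + 308t. Substituting into N ≡ 2 (mod 3) gives 308t ≡ 2 (mod 3), and since 2⁻¹ ≡ 2 (mod 3), t ≡ 1. Hence N ≡ 84 + 308·1 = 392 (mod 924).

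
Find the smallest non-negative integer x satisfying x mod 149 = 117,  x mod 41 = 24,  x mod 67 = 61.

The moduli are pairwise coprime; N = 149·41·67 = 409303.
N/149 = 2747; 2747 ≡ 65 (mod 149); 65·94 ≡ 1, so inverse 94.
N/41 = 9983; 9983 ≡ 20 (mod 41); 20·39 ≡ 1, so inverse 39.
N/67 = 6109; 6109 ≡ 12 (mod 67); 12·28 ≡ 1, so inverse 28.
x ≡ 117·2747·94 + 24·9983·39 + 61·6109·28 = 49989766.
49989766 mod 409303 = 54800.

54800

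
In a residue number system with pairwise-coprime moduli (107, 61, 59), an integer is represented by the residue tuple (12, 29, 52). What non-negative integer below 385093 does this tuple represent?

From x ≡ 12 (mod 107) write x = 12 + 107t. Substituting into x ≡ 29 (mod 61) gives 107t ≡ 17 (mod 61), and since 46⁻¹ ≡ 4 (mod 61), t ≡ 7. Hence x ≡ 12 + 107·7 = 761 (mod 6527).
From x ≡ 761 (mod 6527) write x = 761 + 6527t. Substituting into x ≡ 52 (mod 59) gives 6527t ≡ 58 (mod 59), and since 37⁻¹ ≡ 8 (mod 59), t ≡ 51. Hence x ≡ 761 + 6527·51 = 333638 (mod 385093).

333638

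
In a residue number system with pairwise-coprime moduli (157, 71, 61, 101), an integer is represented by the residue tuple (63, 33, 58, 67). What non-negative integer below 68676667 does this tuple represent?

68163654

Combine the congruences pairwise.
From x ≡ 63 (mod 157) write x = 63 + 157t. Substituting into x ≡ 33 (mod 71) gives 157t ≡ 41 (mod 71), and since 15⁻¹ ≡ 19 (mod 71), t ≡ 69. Hence x ≡ 63 + 157·69 = 10896 (mod 11147).
From x ≡ 10896 (mod 11147) write x = 10896 + 11147t. Substituting into x ≡ 58 (mod 61) gives 11147t ≡ 20 (mod 61), and since 45⁻¹ ≡ 19 (mod 61), t ≡ 14. Hence x ≡ 10896 + 11147·14 = 166954 (mod 679967).
From x ≡ 166954 (mod 679967) write x = 166954 + 679967t. Substituting into x ≡ 67 (mod 101) gives 679967t ≡ 66 (mod 101), and since 35⁻¹ ≡ 26 (mod 101), t ≡ 100. Hence x ≡ 166954 + 679967·100 = 68163654 (mod 68676667).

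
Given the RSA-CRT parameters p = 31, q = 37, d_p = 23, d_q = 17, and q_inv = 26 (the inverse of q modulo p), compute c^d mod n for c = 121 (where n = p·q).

1136

m₁ = c^(d_p) mod p: c ≡ 28 (mod 31), and 28^23 mod 31 = 20.
m₂ = c^(d_q) mod q: c ≡ 10 (mod 37), and 10^17 mod 37 = 26.
h = q_inv·(m₁ − m₂) mod p = 26·(20 − 26) mod 31 = 30.
m = m₂ + h·q = 26 + 30·37 = 1136.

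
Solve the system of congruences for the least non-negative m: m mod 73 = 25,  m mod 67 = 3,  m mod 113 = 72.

139966

The moduli are pairwise coprime; N = 73·67·113 = 552683.
N/73 = 7571; 7571 ≡ 52 (mod 73); 52·66 ≡ 1, so inverse 66.
N/67 = 8249; 8249 ≡ 8 (mod 67); 8·42 ≡ 1, so inverse 42.
N/113 = 4891; 4891 ≡ 32 (mod 113); 32·53 ≡ 1, so inverse 53.
m ≡ 25·7571·66 + 3·8249·42 + 72·4891·53 = 32195580.
32195580 mod 552683 = 139966.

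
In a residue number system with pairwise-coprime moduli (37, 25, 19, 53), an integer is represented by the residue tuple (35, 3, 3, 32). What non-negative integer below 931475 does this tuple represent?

56053

The moduli are pairwise coprime; N = 37·25·19·53 = 931475.
N/37 = 25175; 25175 ≡ 15 (mod 37); 15·5 ≡ 1, so inverse 5.
N/25 = 37259; 37259 ≡ 9 (mod 25); 9·14 ≡ 1, so inverse 14.
N/19 = 49025; 49025 ≡ 5 (mod 19); 5·4 ≡ 1, so inverse 4.
N/53 = 17575; 17575 ≡ 32 (mod 53); 32·5 ≡ 1, so inverse 5.
x ≡ 35·25175·5 + 3·37259·14 + 3·49025·4 + 32·17575·5 = 9370803.
9370803 mod 931475 = 56053.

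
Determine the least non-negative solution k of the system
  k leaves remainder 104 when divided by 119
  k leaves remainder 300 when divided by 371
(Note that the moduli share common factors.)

1413

gcd(119, 371) = 7 and 7 | (300 − 104), so the pair is consistent; merging gives k ≡ 1413 (mod 6307), where 6307 = lcm(119, 371).
The solution is unique modulo lcm(119, 371) = 6307.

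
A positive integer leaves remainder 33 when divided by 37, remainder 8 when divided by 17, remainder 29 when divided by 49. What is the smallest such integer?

28449

Combine the congruences pairwise.
From k ≡ 33 (mod 37) write k = 33 + 37t. Substituting into k ≡ 8 (mod 17) gives 37t ≡ 9 (mod 17), and since 3⁻¹ ≡ 6 (mod 17), t ≡ 3. Hence k ≡ 33 + 37·3 = 144 (mod 629).
From k ≡ 144 (mod 629) write k = 144 + 629t. Substituting into k ≡ 29 (mod 49) gives 629t ≡ 32 (mod 49), and since 41⁻¹ ≡ 6 (mod 49), t ≡ 45. Hence k ≡ 144 + 629·45 = 28449 (mod 30821).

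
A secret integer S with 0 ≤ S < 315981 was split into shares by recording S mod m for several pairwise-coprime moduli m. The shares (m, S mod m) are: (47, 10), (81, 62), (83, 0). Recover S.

76526

From S ≡ 10 (mod 47) write S = 10 + 47t. Substituting into S ≡ 62 (mod 81) gives 47t ≡ 52 (mod 81), and since 47⁻¹ ≡ 50 (mod 81), t ≡ 8. Hence S ≡ 10 + 47·8 = 386 (mod 3807).
From S ≡ 386 (mod 3807) write S = 386 + 3807t. Substituting into S ≡ 0 (mod 83) gives 3807t ≡ 29 (mod 83), and since 72⁻¹ ≡ 15 (mod 83), t ≡ 20. Hence S ≡ 386 + 3807·20 = 76526 (mod 315981).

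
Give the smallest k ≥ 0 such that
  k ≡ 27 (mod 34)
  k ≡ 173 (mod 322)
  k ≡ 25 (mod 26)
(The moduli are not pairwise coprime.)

69081

gcd(34, 322) = 2 and 2 | (173 − 27), so the pair is consistent; merging gives k ≡ 3393 (mod 5474), where 5474 = lcm(34, 322).
gcd(5474, 26) = 2 and 2 | (25 − 3393), so the pair is consistent; merging gives k ≡ 69081 (mod 71162), where 71162 = lcm(5474, 26).
The solution is unique modulo lcm(34, 322, 26) = 71162.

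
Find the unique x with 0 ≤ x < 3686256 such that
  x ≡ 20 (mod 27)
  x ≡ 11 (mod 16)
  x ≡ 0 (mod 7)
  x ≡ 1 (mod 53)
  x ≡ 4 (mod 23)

3019835

Combine the congruences pairwise.
From x ≡ 20 (mod 27) write x = 20 + 27t. Substituting into x ≡ 11 (mod 16) gives 27t ≡ 7 (mod 16), and since 11⁻¹ ≡ 3 (mod 16), t ≡ 5. Hence x ≡ 20 + 27·5 = 155 (mod 432).
From x ≡ 155 (mod 432) write x = 155 + 432t. Substituting into x ≡ 0 (mod 7) gives 432t ≡ 6 (mod 7), and since 5⁻¹ ≡ 3 (mod 7), t ≡ 4. Hence x ≡ 155 + 432·4 = 1883 (mod 3024).
From x ≡ 1883 (mod 3024) write x = 1883 + 3024t. Substituting into x ≡ 1 (mod 53) gives 3024t ≡ 26 (mod 53), and since 3⁻¹ ≡ 18 (mod 53), t ≡ 44. Hence x ≡ 1883 + 3024·44 = 134939 (mod 160272).
From x ≡ 134939 (mod 160272) write x = 134939 + 160272t. Substituting into x ≡ 4 (mod 23) gives 160272t ≡ 6 (mod 23), and since 8⁻¹ ≡ 3 (mod 23), t ≡ 18. Hence x ≡ 134939 + 160272·18 = 3019835 (mod 3686256).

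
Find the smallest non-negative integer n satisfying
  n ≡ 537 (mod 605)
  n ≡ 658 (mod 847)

2352

gcd(605, 847) = 121 and 121 | (658 − 537), so the pair is consistent; merging gives n ≡ 2352 (mod 4235), where 4235 = lcm(605, 847).
The solution is unique modulo lcm(605, 847) = 4235.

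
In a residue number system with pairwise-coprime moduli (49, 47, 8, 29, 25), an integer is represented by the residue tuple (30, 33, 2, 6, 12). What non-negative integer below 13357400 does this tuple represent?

7069162

From x ≡ 30 (mod 49) write x = 30 + 49t. Substituting into x ≡ 33 (mod 47) gives 49t ≡ 3 (mod 47), and since 2⁻¹ ≡ 24 (mod 47), t ≡ 25. Hence x ≡ 30 + 49·25 = 1255 (mod 2303).
From x ≡ 1255 (mod 2303) write x = 1255 + 2303t. Substituting into x ≡ 2 (mod 8) gives 2303t ≡ 3 (mod 8), and since 7⁻¹ ≡ 7 (mod 8), t ≡ 5. Hence x ≡ 1255 + 2303·5 = 12770 (mod 18424).
From x ≡ 12770 (mod 18424) write x = 12770 + 18424t. Substituting into x ≡ 6 (mod 29) gives 18424t ≡ 25 (mod 29), and since 9⁻¹ ≡ 13 (mod 29), t ≡ 6. Hence x ≡ 12770 + 18424·6 = 123314 (mod 534296).
From x ≡ 123314 (mod 534296) write x = 123314 + 534296t. Substituting into x ≡ 12 (mod 25) gives 534296t ≡ 23 (mod 25), and since 21⁻¹ ≡ 6 (mod 25), t ≡ 13. Hence x ≡ 123314 + 534296·13 = 7069162 (mod 13357400).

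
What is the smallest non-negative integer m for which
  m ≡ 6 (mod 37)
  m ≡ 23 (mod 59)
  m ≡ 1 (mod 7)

13770

The moduli are pairwise coprime; N = 37·59·7 = 15281.
N/37 = 413; 413 ≡ 6 (mod 37); 6·31 ≡ 1, so inverse 31.
N/59 = 259; 259 ≡ 23 (mod 59); 23·18 ≡ 1, so inverse 18.
N/7 = 2183; 2183 ≡ 6 (mod 7); 6·6 ≡ 1, so inverse 6.
m ≡ 6·413·31 + 23·259·18 + 1·2183·6 = 197142.
197142 mod 15281 = 13770.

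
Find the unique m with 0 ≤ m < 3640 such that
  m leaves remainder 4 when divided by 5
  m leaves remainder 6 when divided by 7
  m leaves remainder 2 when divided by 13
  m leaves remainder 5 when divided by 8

2589

The moduli are pairwise coprime; N = 5·7·13·8 = 3640.
N/5 = 728; 728 ≡ 3 (mod 5); 3·2 ≡ 1, so inverse 2.
N/7 = 520; 520 ≡ 2 (mod 7); 2·4 ≡ 1, so inverse 4.
N/13 = 280; 280 ≡ 7 (mod 13); 7·2 ≡ 1, so inverse 2.
N/8 = 455; 455 ≡ 7 (mod 8); 7·7 ≡ 1, so inverse 7.
m ≡ 4·728·2 + 6·520·4 + 2·280·2 + 5·455·7 = 35349.
35349 mod 3640 = 2589.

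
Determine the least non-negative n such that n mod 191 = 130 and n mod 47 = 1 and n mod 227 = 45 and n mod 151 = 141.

228088510

The moduli are pairwise coprime; M = 191·47·227·151 = 307704629.
M/191 = 1611019; 1611019 ≡ 125 (mod 191); 125·136 ≡ 1, so inverse 136.
M/47 = 6546907; 6546907 ≡ 42 (mod 47); 42·28 ≡ 1, so inverse 28.
M/227 = 1355527; 1355527 ≡ 110 (mod 227); 110·97 ≡ 1, so inverse 97.
M/151 = 2037779; 2037779 ≡ 34 (mod 151); 34·40 ≡ 1, so inverse 40.
n ≡ 130·1611019·136 + 1·6546907·28 + 45·1355527·97 + 141·2037779·40 = 46076078231.
46076078231 mod 307704629 = 228088510.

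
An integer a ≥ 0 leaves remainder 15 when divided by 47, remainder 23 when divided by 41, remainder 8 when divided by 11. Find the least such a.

14209

The moduli are pairwise coprime; N = 47·41·11 = 21197.
N/47 = 451; 451 ≡ 28 (mod 47); 28·42 ≡ 1, so inverse 42.
N/41 = 517; 517 ≡ 25 (mod 41); 25·23 ≡ 1, so inverse 23.
N/11 = 1927; 1927 ≡ 2 (mod 11); 2·6 ≡ 1, so inverse 6.
a ≡ 15·451·42 + 23·517·23 + 8·1927·6 = 650119.
650119 mod 21197 = 14209.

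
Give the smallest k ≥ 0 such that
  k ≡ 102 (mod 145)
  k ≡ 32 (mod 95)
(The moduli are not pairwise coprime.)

Combine the congruences pairwise.
gcd(145, 95) = 5 and 5 | (32 − 102), so the pair is consistent; merging gives k ≡ 1552 (mod 2755), where 2755 = lcm(145, 95).
The solution is unique modulo lcm(145, 95) = 2755.

1552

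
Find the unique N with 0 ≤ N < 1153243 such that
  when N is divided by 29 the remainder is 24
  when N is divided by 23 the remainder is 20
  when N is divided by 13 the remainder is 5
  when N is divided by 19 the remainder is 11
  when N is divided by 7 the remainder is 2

The moduli are pairwise coprime; M = 29·23·13·19·7 = 1153243.
M/29 = 39767; 39767 ≡ 8 (mod 29); 8·11 ≡ 1, so inverse 11.
M/23 = 50141; 50141 ≡ 1 (mod 23), inverse 1.
M/13 = 88711; 88711 ≡ 12 (mod 13); 12·12 ≡ 1, so inverse 12.
M/19 = 60697; 60697 ≡ 11 (mod 19); 11·7 ≡ 1, so inverse 7.
M/7 = 164749; 164749 ≡ 4 (mod 7); 4·2 ≡ 1, so inverse 2.
N ≡ 24·39767·11 + 20·50141·1 + 5·88711·12 + 11·60697·7 + 2·164749·2 = 22156633.
22156633 mod 1153243 = 245016.

245016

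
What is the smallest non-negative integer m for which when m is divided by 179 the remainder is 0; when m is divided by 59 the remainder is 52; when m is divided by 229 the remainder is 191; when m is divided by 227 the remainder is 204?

405547054

The moduli are pairwise coprime; N = 179·59·229·227 = 548992463.
N/179 = 3066997; 3066997 ≡ 11 (mod 179); 11·114 ≡ 1, so inverse 114.
N/59 = 9304957; 9304957 ≡ 8 (mod 59); 8·37 ≡ 1, so inverse 37.
N/229 = 2397347; 2397347 ≡ 175 (mod 229); 175·106 ≡ 1, so inverse 106.
N/227 = 2418469; 2418469 ≡ 11 (mod 227); 11·62 ≡ 1, so inverse 62.
m ≡ 0·3066997·114 + 52·9304957·37 + 191·2397347·106 + 204·2418469·62 = 97028220542.
97028220542 mod 548992463 = 405547054.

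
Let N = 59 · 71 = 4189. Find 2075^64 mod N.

Mod 59: 2075 ≡ 10; by Fermat, exponent reduces to 64 mod 58 = 6; 10^6 ≡ 9 (mod 59).
Mod 71: 2075 ≡ 16; 16^64 ≡ 60 (mod 71).
Combine by CRT: x ≡ 9 (mod 59), x ≡ 60 (mod 71) ⇒ x ≡ 2900 (mod 4189).

2900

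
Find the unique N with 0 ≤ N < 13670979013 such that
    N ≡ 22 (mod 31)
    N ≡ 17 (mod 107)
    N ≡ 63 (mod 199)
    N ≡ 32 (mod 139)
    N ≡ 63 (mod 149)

1167952953

The moduli are pairwise coprime; M = 31·107·199·139·149 = 13670979013.
M/31 = 440999323; 440999323 ≡ 19 (mod 31); 19·18 ≡ 1, so inverse 18.
M/107 = 127766159; 127766159 ≡ 27 (mod 107); 27·4 ≡ 1, so inverse 4.
M/199 = 68698387; 68698387 ≡ 5 (mod 199); 5·40 ≡ 1, so inverse 40.
M/139 = 98352367; 98352367 ≡ 137 (mod 139); 137·69 ≡ 1, so inverse 69.
M/149 = 91751537; 91751537 ≡ 19 (mod 149); 19·102 ≡ 1, so inverse 102.
N ≡ 22·440999323·18 + 17·127766159·4 + 63·68698387·40 + 32·98352367·69 + 63·91751537·102 = 1163201169058.
1163201169058 mod 13670979013 = 1167952953.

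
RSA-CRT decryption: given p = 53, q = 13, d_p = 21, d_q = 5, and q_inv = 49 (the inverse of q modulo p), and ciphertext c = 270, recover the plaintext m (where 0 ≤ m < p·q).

m₁ = c^(d_p) mod p: c ≡ 5 (mod 53), and 5^21 mod 53 = 27.
m₂ = c^(d_q) mod q: c ≡ 10 (mod 13), and 10^5 mod 13 = 4.
h = q_inv·(m₁ − m₂) mod p = 49·(27 − 4) mod 53 = 14.
m = m₂ + h·q = 4 + 14·13 = 186.

186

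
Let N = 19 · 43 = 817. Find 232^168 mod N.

Mod 19: 232 ≡ 4; by Fermat, exponent reduces to 168 mod 18 = 6; 4^6 ≡ 11 (mod 19).
Mod 43: 232 ≡ 17; since 42 | 168, by Fermat 17^168 ≡ 1 (mod 43).
Combine by CRT: x ≡ 11 (mod 19), x ≡ 1 (mod 43) ⇒ x ≡ 87 (mod 817).

87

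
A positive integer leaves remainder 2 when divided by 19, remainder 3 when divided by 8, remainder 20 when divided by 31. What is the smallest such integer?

From x ≡ 2 (mod 19) write x = 2 + 19t. Substituting into x ≡ 3 (mod 8) gives 19t ≡ 1 (mod 8), and since 3⁻¹ ≡ 3 (mod 8), t ≡ 3. Hence x ≡ 2 + 19·3 = 59 (mod 152).
From x ≡ 59 (mod 152) write x = 59 + 152t. Substituting into x ≡ 20 (mod 31) gives 152t ≡ 23 (mod 31), and since 28⁻¹ ≡ 10 (mod 31), t ≡ 13. Hence x ≡ 59 + 152·13 = 2035 (mod 4712).

2035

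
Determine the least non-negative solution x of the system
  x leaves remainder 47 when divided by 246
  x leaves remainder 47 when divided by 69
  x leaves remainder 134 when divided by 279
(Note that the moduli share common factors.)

107549

Combine the congruences pairwise.
gcd(246, 69) = 3 and 3 | (47 − 47), so the pair is consistent; merging gives x ≡ 47 (mod 5658), where 5658 = lcm(246, 69).
gcd(5658, 279) = 3 and 3 | (134 − 47), so the pair is consistent; merging gives x ≡ 107549 (mod 526194), where 526194 = lcm(5658, 279).
The solution is unique modulo lcm(246, 69, 279) = 526194.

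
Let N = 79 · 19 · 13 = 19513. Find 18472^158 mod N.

Mod 79: 18472 ≡ 65; by Fermat, exponent reduces to 158 mod 78 = 2; 65^2 ≡ 38 (mod 79).
Mod 19: 18472 ≡ 4; by Fermat, exponent reduces to 158 mod 18 = 14; 4^14 ≡ 17 (mod 19).
Mod 13: 18472 ≡ 12; by Fermat, exponent reduces to 158 mod 12 = 2; 12^2 ≡ 1 (mod 13).
Combine by CRT: x ≡ 38 (mod 79), x ≡ 17 (mod 19), x ≡ 1 (mod 13) ⇒ x ≡ 11493 (mod 19513).

11493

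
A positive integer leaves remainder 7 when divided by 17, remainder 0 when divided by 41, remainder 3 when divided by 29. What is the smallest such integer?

The moduli are pairwise coprime; M = 17·41·29 = 20213.
M/17 = 1189; 1189 ≡ 16 (mod 17); 16·16 ≡ 1, so inverse 16.
M/41 = 493; 493 ≡ 1 (mod 41), inverse 1.
M/29 = 697; 697 ≡ 1 (mod 29), inverse 1.
N ≡ 7·1189·16 + 0·493·1 + 3·697·1 = 135259.
135259 mod 20213 = 13981.

13981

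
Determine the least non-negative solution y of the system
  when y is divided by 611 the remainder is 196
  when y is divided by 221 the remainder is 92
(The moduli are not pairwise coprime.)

gcd(611, 221) = 13 and 13 | (92 − 196), so the pair is consistent; merging gives y ≡ 1418 (mod 10387), where 10387 = lcm(611, 221).
The solution is unique modulo lcm(611, 221) = 10387.

1418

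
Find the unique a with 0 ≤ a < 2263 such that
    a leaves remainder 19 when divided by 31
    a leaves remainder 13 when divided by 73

670

From a ≡ 19 (mod 31) write a = 19 + 31t. Substituting into a ≡ 13 (mod 73) gives 31t ≡ 67 (mod 73), and since 31⁻¹ ≡ 33 (mod 73), t ≡ 21. Hence a ≡ 19 + 31·21 = 670 (mod 2263).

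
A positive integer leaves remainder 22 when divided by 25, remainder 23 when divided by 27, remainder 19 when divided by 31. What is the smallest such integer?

The moduli are pairwise coprime; M = 25·27·31 = 20925.
M/25 = 837; 837 ≡ 12 (mod 25); 12·23 ≡ 1, so inverse 23.
M/27 = 775; 775 ≡ 19 (mod 27); 19·10 ≡ 1, so inverse 10.
M/31 = 675; 675 ≡ 24 (mod 31); 24·22 ≡ 1, so inverse 22.
N ≡ 22·837·23 + 23·775·10 + 19·675·22 = 883922.
883922 mod 20925 = 5072.

5072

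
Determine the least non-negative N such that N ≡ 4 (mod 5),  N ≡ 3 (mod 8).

From N ≡ 4 (mod 5) write N = 4 + 5t. Substituting into N ≡ 3 (mod 8) gives 5t ≡ 7 (mod 8), and since 5⁻¹ ≡ 5 (mod 8), t ≡ 3. Hence N ≡ 4 + 5·3 = 19 (mod 40).

19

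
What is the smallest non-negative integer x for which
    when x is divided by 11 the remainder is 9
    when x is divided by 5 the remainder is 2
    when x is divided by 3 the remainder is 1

Combine the congruences pairwise.
From x ≡ 9 (mod 11) write x = 9 + 11t. Substituting into x ≡ 2 (mod 5) gives 11t ≡ 3 (mod 5), and since 1⁻¹ ≡ 1 (mod 5), t ≡ 3. Hence x ≡ 9 + 11·3 = 42 (mod 55).
From x ≡ 42 (mod 55) write x = 42 + 55t. Substituting into x ≡ 1 (mod 3) gives 55t ≡ 1 (mod 3), and since 1⁻¹ ≡ 1 (mod 3), t ≡ 1. Hence x ≡ 42 + 55·1 = 97 (mod 165).

97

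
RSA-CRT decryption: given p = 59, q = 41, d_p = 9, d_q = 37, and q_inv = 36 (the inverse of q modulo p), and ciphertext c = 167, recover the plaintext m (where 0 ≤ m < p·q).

735

m₁ = c^(d_p) mod p: c ≡ 49 (mod 59), and 49^9 mod 59 = 27.
m₂ = c^(d_q) mod q: c ≡ 3 (mod 41), and 3^37 mod 41 = 38.
h = q_inv·(m₁ − m₂) mod p = 36·(27 − 38) mod 59 = 17.
m = m₂ + h·q = 38 + 17·41 = 735.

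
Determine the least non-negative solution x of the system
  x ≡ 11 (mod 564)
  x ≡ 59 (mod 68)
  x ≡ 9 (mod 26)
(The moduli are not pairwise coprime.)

gcd(564, 68) = 4 and 4 | (59 − 11), so the pair is consistent; merging gives x ≡ 9035 (mod 9588), where 9588 = lcm(564, 68).
gcd(9588, 26) = 2 and 2 | (9 − 9035), so the pair is consistent; merging gives x ≡ 56975 (mod 124644), where 124644 = lcm(9588, 26).
The solution is unique modulo lcm(564, 68, 26) = 124644.

56975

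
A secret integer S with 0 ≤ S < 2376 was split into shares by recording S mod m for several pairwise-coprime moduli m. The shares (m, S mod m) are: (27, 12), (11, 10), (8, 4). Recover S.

The moduli are pairwise coprime; N = 27·11·8 = 2376.
N/27 = 88; 88 ≡ 7 (mod 27); 7·4 ≡ 1, so inverse 4.
N/11 = 216; 216 ≡ 7 (mod 11); 7·8 ≡ 1, so inverse 8.
N/8 = 297; 297 ≡ 1 (mod 8), inverse 1.
S ≡ 12·88·4 + 10·216·8 + 4·297·1 = 22692.
22692 mod 2376 = 1308.

1308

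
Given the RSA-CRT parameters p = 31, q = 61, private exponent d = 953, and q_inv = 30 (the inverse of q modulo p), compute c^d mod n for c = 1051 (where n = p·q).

d_p = d mod (p−1) = 953 mod 30 = 23; d_q = d mod (q−1) = 53.
m₁ = c^(d_p) mod p: c ≡ 28 (mod 31), and 28^23 mod 31 = 20.
m₂ = c^(d_q) mod q: c ≡ 14 (mod 61), and 14^53 mod 61 = 48.
h = q_inv·(m₁ − m₂) mod p = 30·(20 − 48) mod 31 = 28.
m = m₂ + h·q = 48 + 28·61 = 1756.

1756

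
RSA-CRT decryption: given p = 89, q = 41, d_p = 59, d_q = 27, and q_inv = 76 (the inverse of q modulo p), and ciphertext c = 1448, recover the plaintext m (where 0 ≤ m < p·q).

2639

m₁ = c^(d_p) mod p: c ≡ 24 (mod 89), and 24^59 mod 89 = 58.
m₂ = c^(d_q) mod q: c ≡ 13 (mod 41), and 13^27 mod 41 = 15.
h = q_inv·(m₁ − m₂) mod p = 76·(58 − 15) mod 89 = 64.
m = m₂ + h·q = 15 + 64·41 = 2639.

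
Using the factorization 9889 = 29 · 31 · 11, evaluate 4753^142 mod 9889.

3895

Mod 29: 4753 ≡ 26; by Fermat, exponent reduces to 142 mod 28 = 2; 26^2 ≡ 9 (mod 29).
Mod 31: 4753 ≡ 10; by Fermat, exponent reduces to 142 mod 30 = 22; 10^22 ≡ 20 (mod 31).
Mod 11: 4753 ≡ 1; by Fermat, exponent reduces to 142 mod 10 = 2; 1^2 ≡ 1 (mod 11).
Combine by CRT: x ≡ 9 (mod 29), x ≡ 20 (mod 31), x ≡ 1 (mod 11) ⇒ x ≡ 3895 (mod 9889).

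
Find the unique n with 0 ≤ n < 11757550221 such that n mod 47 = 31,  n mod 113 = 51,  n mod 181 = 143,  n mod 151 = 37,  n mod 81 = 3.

Combine the congruences pairwise.
From n ≡ 31 (mod 47) write n = 31 + 47t. Substituting into n ≡ 51 (mod 113) gives 47t ≡ 20 (mod 113), and since 47⁻¹ ≡ 101 (mod 113), t ≡ 99. Hence n ≡ 31 + 47·99 = 4684 (mod 5311).
From n ≡ 4684 (mod 5311) write n = 4684 + 5311t. Substituting into n ≡ 143 (mod 181) gives 5311t ≡ 165 (mod 181), and since 62⁻¹ ≡ 73 (mod 181), t ≡ 99. Hence n ≡ 4684 + 5311·99 = 530473 (mod 961291).
From n ≡ 530473 (mod 961291) write n = 530473 + 961291t. Substituting into n ≡ 37 (mod 151) gives 961291t ≡ 27 (mod 151), and since 25⁻¹ ≡ 145 (mod 151), t ≡ 140. Hence n ≡ 530473 + 961291·140 = 135111213 (mod 145154941).
From n ≡ 135111213 (mod 145154941) write n = 135111213 + 145154941t. Substituting into n ≡ 3 (mod 81) gives 145154941t ≡ 30 (mod 81), and since 25⁻¹ ≡ 13 (mod 81), t ≡ 66. Hence n ≡ 135111213 + 145154941·66 = 9715337319 (mod 11757550221).

9715337319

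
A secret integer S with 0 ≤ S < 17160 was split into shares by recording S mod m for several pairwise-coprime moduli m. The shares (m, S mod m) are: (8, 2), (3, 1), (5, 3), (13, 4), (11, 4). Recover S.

Combine the congruences pairwise.
From S ≡ 2 (mod 8) write S = 2 + 8t. Substituting into S ≡ 1 (mod 3) gives 8t ≡ 2 (mod 3), and since 2⁻¹ ≡ 2 (mod 3), t ≡ 1. Hence S ≡ 2 + 8·1 = 10 (mod 24).
From S ≡ 10 (mod 24) write S = 10 + 24t. Substituting into S ≡ 3 (mod 5) gives 24t ≡ 3 (mod 5), and since 4⁻¹ ≡ 4 (mod 5), t ≡ 2. Hence S ≡ 10 + 24·2 = 58 (mod 120).
From S ≡ 58 (mod 120) write S = 58 + 120t. Substituting into S ≡ 4 (mod 13) gives 120t ≡ 11 (mod 13), and since 3⁻¹ ≡ 9 (mod 13), t ≡ 8. Hence S ≡ 58 + 120·8 = 1018 (mod 1560).
From S ≡ 1018 (mod 1560) write S = 1018 + 1560t. Substituting into S ≡ 4 (mod 11) gives 1560t ≡ 9 (mod 11), and since 9⁻¹ ≡ 5 (mod 11), t ≡ 1. Hence S ≡ 1018 + 1560·1 = 2578 (mod 17160).

2578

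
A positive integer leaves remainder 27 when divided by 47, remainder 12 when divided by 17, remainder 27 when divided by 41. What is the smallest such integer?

11589

The moduli are pairwise coprime; N = 47·17·41 = 32759.
N/47 = 697; 697 ≡ 39 (mod 47); 39·41 ≡ 1, so inverse 41.
N/17 = 1927; 1927 ≡ 6 (mod 17); 6·3 ≡ 1, so inverse 3.
N/41 = 799; 799 ≡ 20 (mod 41); 20·39 ≡ 1, so inverse 39.
x ≡ 27·697·41 + 12·1927·3 + 27·799·39 = 1682298.
1682298 mod 32759 = 11589.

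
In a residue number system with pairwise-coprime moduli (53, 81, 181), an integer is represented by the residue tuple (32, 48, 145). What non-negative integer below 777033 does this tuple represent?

The moduli are pairwise coprime; N = 53·81·181 = 777033.
N/53 = 14661; 14661 ≡ 33 (mod 53); 33·45 ≡ 1, so inverse 45.
N/81 = 9593; 9593 ≡ 35 (mod 81); 35·44 ≡ 1, so inverse 44.
N/181 = 4293; 4293 ≡ 130 (mod 181); 130·110 ≡ 1, so inverse 110.
x ≡ 32·14661·45 + 48·9593·44 + 145·4293·110 = 109845606.
109845606 mod 777033 = 283953.

283953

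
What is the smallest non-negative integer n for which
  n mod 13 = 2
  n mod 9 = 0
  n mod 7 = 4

522

The moduli are pairwise coprime; M = 13·9·7 = 819.
M/13 = 63; 63 ≡ 11 (mod 13); 11·6 ≡ 1, so inverse 6.
M/9 = 91; 91 ≡ 1 (mod 9), inverse 1.
M/7 = 117; 117 ≡ 5 (mod 7); 5·3 ≡ 1, so inverse 3.
n ≡ 2·63·6 + 0·91·1 + 4·117·3 = 2160.
2160 mod 819 = 522.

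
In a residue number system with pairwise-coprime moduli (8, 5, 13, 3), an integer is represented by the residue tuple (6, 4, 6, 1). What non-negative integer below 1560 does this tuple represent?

214

Combine the congruences pairwise.
From x ≡ 6 (mod 8) write x = 6 + 8t. Substituting into x ≡ 4 (mod 5) gives 8t ≡ 3 (mod 5), and since 3⁻¹ ≡ 2 (mod 5), t ≡ 1. Hence x ≡ 6 + 8·1 = 14 (mod 40).
From x ≡ 14 (mod 40) write x = 14 + 40t. Substituting into x ≡ 6 (mod 13) gives 40t ≡ 5 (mod 13), and since 1⁻¹ ≡ 1 (mod 13), t ≡ 5. Hence x ≡ 14 + 40·5 = 214 (mod 520).
From x ≡ 214 (mod 520) write x = 214 + 520t. Substituting into x ≡ 1 (mod 3) gives 520t ≡ 0 (mod 3), and since 1⁻¹ ≡ 1 (mod 3), t ≡ 0. Hence x ≡ 214 + 520·0 = 214 (mod 1560).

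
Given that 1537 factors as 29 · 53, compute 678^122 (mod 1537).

Mod 29: 678 ≡ 11; by Fermat, exponent reduces to 122 mod 28 = 10; 11^10 ≡ 22 (mod 29).
Mod 53: 678 ≡ 42; by Fermat, exponent reduces to 122 mod 52 = 18; 42^18 ≡ 16 (mod 53).
Combine by CRT: x ≡ 22 (mod 29), x ≡ 16 (mod 53) ⇒ x ≡ 1182 (mod 1537).

1182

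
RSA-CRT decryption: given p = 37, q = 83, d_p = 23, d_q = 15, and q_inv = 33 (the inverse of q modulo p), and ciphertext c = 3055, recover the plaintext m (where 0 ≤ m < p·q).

m₁ = c^(d_p) mod p: c ≡ 21 (mod 37), and 21^23 mod 37 = 4.
m₂ = c^(d_q) mod q: c ≡ 67 (mod 83), and 67^15 mod 83 = 60.
h = q_inv·(m₁ − m₂) mod p = 33·(4 − 60) mod 37 = 2.
m = m₂ + h·q = 60 + 2·83 = 226.

226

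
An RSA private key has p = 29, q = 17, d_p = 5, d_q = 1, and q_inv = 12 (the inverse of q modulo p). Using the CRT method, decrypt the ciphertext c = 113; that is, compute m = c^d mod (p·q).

m₁ = c^(d_p) mod p: c ≡ 26 (mod 29), and 26^5 mod 29 = 18.
m₂ = c^(d_q) mod q: c ≡ 11 (mod 17), and 11^1 mod 17 = 11.
h = q_inv·(m₁ − m₂) mod p = 12·(18 − 11) mod 29 = 26.
m = m₂ + h·q = 11 + 26·17 = 453.

453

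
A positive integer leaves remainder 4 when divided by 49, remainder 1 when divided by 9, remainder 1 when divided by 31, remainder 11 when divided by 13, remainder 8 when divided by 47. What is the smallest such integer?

The moduli are pairwise coprime; M = 49·9·31·13·47 = 8352981.
M/49 = 170469; 170469 ≡ 47 (mod 49); 47·24 ≡ 1, so inverse 24.
M/9 = 928109; 928109 ≡ 2 (mod 9); 2·5 ≡ 1, so inverse 5.
M/31 = 269451; 269451 ≡ 30 (mod 31); 30·30 ≡ 1, so inverse 30.
M/13 = 642537; 642537 ≡ 12 (mod 13); 12·12 ≡ 1, so inverse 12.
M/47 = 177723; 177723 ≡ 16 (mod 47); 16·3 ≡ 1, so inverse 3.
N ≡ 4·170469·24 + 1·928109·5 + 1·269451·30 + 11·642537·12 + 8·177723·3 = 118169335.
118169335 mod 8352981 = 1227601.

1227601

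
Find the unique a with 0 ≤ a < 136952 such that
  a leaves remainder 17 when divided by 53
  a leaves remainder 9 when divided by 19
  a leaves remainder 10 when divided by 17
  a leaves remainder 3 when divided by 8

112907

The moduli are pairwise coprime; N = 53·19·17·8 = 136952.
N/53 = 2584; 2584 ≡ 40 (mod 53); 40·4 ≡ 1, so inverse 4.
N/19 = 7208; 7208 ≡ 7 (mod 19); 7·11 ≡ 1, so inverse 11.
N/17 = 8056; 8056 ≡ 15 (mod 17); 15·8 ≡ 1, so inverse 8.
N/8 = 17119; 17119 ≡ 7 (mod 8); 7·7 ≡ 1, so inverse 7.
a ≡ 17·2584·4 + 9·7208·11 + 10·8056·8 + 3·17119·7 = 1893283.
1893283 mod 136952 = 112907.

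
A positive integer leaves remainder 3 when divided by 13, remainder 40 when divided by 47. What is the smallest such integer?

From a ≡ 3 (mod 13) write a = 3 + 13t. Substituting into a ≡ 40 (mod 47) gives 13t ≡ 37 (mod 47), and since 13⁻¹ ≡ 29 (mod 47), t ≡ 39. Hence a ≡ 3 + 13·39 = 510 (mod 611).

510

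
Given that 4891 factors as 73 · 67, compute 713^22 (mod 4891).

Mod 73: 713 ≡ 56; 56^22 ≡ 24 (mod 73).
Mod 67: 713 ≡ 43; 43^22 ≡ 1 (mod 67).
Combine by CRT: x ≡ 24 (mod 73), x ≡ 1 (mod 67) ⇒ x ≡ 3820 (mod 4891).

3820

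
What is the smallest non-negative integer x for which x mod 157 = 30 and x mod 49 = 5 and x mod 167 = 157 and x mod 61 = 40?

8888899

From x ≡ 30 (mod 157) write x = 30 + 157t. Substituting into x ≡ 5 (mod 49) gives 157t ≡ 24 (mod 49), and since 10⁻¹ ≡ 5 (mod 49), t ≡ 22. Hence x ≡ 30 + 157·22 = 3484 (mod 7693).
From x ≡ 3484 (mod 7693) write x = 3484 + 7693t. Substituting into x ≡ 157 (mod 167) gives 7693t ≡ 13 (mod 167), and since 11⁻¹ ≡ 76 (mod 167), t ≡ 153. Hence x ≡ 3484 + 7693·153 = 1180513 (mod 1284731).
From x ≡ 1180513 (mod 1284731) write x = 1180513 + 1284731t. Substituting into x ≡ 40 (mod 61) gives 1284731t ≡ 60 (mod 61), and since 10⁻¹ ≡ 55 (mod 61), t ≡ 6. Hence x ≡ 1180513 + 1284731·6 = 8888899 (mod 78368591).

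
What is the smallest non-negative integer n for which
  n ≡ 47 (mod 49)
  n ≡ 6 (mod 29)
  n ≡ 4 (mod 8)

3428

The moduli are pairwise coprime; M = 49·29·8 = 11368.
M/49 = 232; 232 ≡ 36 (mod 49); 36·15 ≡ 1, so inverse 15.
M/29 = 392; 392 ≡ 15 (mod 29); 15·2 ≡ 1, so inverse 2.
M/8 = 1421; 1421 ≡ 5 (mod 8); 5·5 ≡ 1, so inverse 5.
n ≡ 47·232·15 + 6·392·2 + 4·1421·5 = 196684.
196684 mod 11368 = 3428.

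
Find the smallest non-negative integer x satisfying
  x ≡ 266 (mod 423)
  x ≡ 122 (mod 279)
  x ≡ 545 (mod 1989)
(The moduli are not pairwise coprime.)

1534064

gcd(423, 279) = 9 and 9 | (122 − 266), so the pair is consistent; merging gives x ≡ 12956 (mod 13113), where 13113 = lcm(423, 279).
gcd(13113, 1989) = 9 and 9 | (545 − 12956), so the pair is consistent; merging gives x ≡ 1534064 (mod 2897973), where 2897973 = lcm(13113, 1989).
The solution is unique modulo lcm(423, 279, 1989) = 2897973.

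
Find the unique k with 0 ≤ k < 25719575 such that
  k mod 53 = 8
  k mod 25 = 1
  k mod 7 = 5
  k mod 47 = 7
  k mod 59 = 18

16283251

The moduli are pairwise coprime; N = 53·25·7·47·59 = 25719575.
N/53 = 485275; 485275 ≡ 7 (mod 53); 7·38 ≡ 1, so inverse 38.
N/25 = 1028783; 1028783 ≡ 8 (mod 25); 8·22 ≡ 1, so inverse 22.
N/7 = 3674225; 3674225 ≡ 2 (mod 7); 2·4 ≡ 1, so inverse 4.
N/47 = 547225; 547225 ≡ 4 (mod 47); 4·12 ≡ 1, so inverse 12.
N/59 = 435925; 435925 ≡ 33 (mod 59); 33·34 ≡ 1, so inverse 34.
k ≡ 8·485275·38 + 1·1028783·22 + 5·3674225·4 + 7·547225·12 + 18·435925·34 = 556394326.
556394326 mod 25719575 = 16283251.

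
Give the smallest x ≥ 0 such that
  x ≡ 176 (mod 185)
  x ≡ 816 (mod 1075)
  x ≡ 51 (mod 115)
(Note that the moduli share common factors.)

Combine the congruences pairwise.
gcd(185, 1075) = 5 and 5 | (816 − 176), so the pair is consistent; merging gives x ≡ 14791 (mod 39775), where 39775 = lcm(185, 1075).
gcd(39775, 115) = 5 and 5 | (51 − 14791), so the pair is consistent; merging gives x ≡ 372766 (mod 914825), where 914825 = lcm(39775, 115).
The solution is unique modulo lcm(185, 1075, 115) = 914825.

372766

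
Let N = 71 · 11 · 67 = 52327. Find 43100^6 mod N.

13154

Mod 71: 43100 ≡ 3; 3^6 ≡ 19 (mod 71).
Mod 11: 43100 ≡ 2; 2^6 ≡ 9 (mod 11).
Mod 67: 43100 ≡ 19; 19^6 ≡ 22 (mod 67).
Combine by CRT: x ≡ 19 (mod 71), x ≡ 9 (mod 11), x ≡ 22 (mod 67) ⇒ x ≡ 13154 (mod 52327).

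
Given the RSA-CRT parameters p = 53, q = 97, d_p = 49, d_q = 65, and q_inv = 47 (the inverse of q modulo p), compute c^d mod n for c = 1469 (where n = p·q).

3788

m₁ = c^(d_p) mod p: c ≡ 38 (mod 53), and 38^49 mod 53 = 25.
m₂ = c^(d_q) mod q: c ≡ 14 (mod 97), and 14^65 mod 97 = 5.
h = q_inv·(m₁ − m₂) mod p = 47·(25 − 5) mod 53 = 39.
m = m₂ + h·q = 5 + 39·97 = 3788.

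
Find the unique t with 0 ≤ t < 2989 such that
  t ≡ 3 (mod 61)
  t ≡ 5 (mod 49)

2504

From t ≡ 3 (mod 61) write t = 3 + 61s. Substituting into t ≡ 5 (mod 49) gives 61s ≡ 2 (mod 49), and since 12⁻¹ ≡ 45 (mod 49), s ≡ 41. Hence t ≡ 3 + 61·41 = 2504 (mod 2989).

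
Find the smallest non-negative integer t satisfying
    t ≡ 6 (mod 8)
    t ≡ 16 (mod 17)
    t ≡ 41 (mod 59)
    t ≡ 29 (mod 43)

160462

The moduli are pairwise coprime; N = 8·17·59·43 = 345032.
N/8 = 43129; 43129 ≡ 1 (mod 8), inverse 1.
N/17 = 20296; 20296 ≡ 15 (mod 17); 15·8 ≡ 1, so inverse 8.
N/59 = 5848; 5848 ≡ 7 (mod 59); 7·17 ≡ 1, so inverse 17.
N/43 = 8024; 8024 ≡ 26 (mod 43); 26·5 ≡ 1, so inverse 5.
t ≡ 6·43129·1 + 16·20296·8 + 41·5848·17 + 29·8024·5 = 8096198.
8096198 mod 345032 = 160462.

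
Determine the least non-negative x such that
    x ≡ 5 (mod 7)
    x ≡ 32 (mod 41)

From x ≡ 5 (mod 7) write x = 5 + 7t. Substituting into x ≡ 32 (mod 41) gives 7t ≡ 27 (mod 41), and since 7⁻¹ ≡ 6 (mod 41), t ≡ 39. Hence x ≡ 5 + 7·39 = 278 (mod 287).

278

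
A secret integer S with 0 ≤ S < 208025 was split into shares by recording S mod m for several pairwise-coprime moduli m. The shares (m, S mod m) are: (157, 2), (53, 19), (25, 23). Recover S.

169248

The moduli are pairwise coprime; N = 157·53·25 = 208025.
N/157 = 1325; 1325 ≡ 69 (mod 157); 69·66 ≡ 1, so inverse 66.
N/53 = 3925; 3925 ≡ 3 (mod 53); 3·18 ≡ 1, so inverse 18.
N/25 = 8321; 8321 ≡ 21 (mod 25); 21·6 ≡ 1, so inverse 6.
S ≡ 2·1325·66 + 19·3925·18 + 23·8321·6 = 2665548.
2665548 mod 208025 = 169248.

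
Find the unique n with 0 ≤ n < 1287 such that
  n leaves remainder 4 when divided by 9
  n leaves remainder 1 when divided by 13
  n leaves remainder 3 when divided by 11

From n ≡ 4 (mod 9) write n = 4 + 9t. Substituting into n ≡ 1 (mod 13) gives 9t ≡ 10 (mod 13), and since 9⁻¹ ≡ 3 (mod 13), t ≡ 4. Hence n ≡ 4 + 9·4 = 40 (mod 117).
From n ≡ 40 (mod 117) write n = 40 + 117t. Substituting into n ≡ 3 (mod 11) gives 117t ≡ 7 (mod 11), and since 7⁻¹ ≡ 8 (mod 11), t ≡ 1. Hence n ≡ 40 + 117·1 = 157 (mod 1287).

157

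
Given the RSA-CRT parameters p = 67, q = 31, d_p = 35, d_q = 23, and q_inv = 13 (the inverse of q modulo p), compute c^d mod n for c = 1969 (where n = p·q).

810

m₁ = c^(d_p) mod p: c ≡ 26 (mod 67), and 26^35 mod 67 = 6.
m₂ = c^(d_q) mod q: c ≡ 16 (mod 31), and 16^23 mod 31 = 4.
h = q_inv·(m₁ − m₂) mod p = 13·(6 − 4) mod 67 = 26.
m = m₂ + h·q = 4 + 26·31 = 810.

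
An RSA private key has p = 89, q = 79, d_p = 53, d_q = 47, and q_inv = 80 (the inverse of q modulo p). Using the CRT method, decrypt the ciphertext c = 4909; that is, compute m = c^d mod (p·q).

m₁ = c^(d_p) mod p: c ≡ 14 (mod 89), and 14^53 mod 89 = 82.
m₂ = c^(d_q) mod q: c ≡ 11 (mod 79), and 11^47 mod 79 = 44.
h = q_inv·(m₁ − m₂) mod p = 80·(82 − 44) mod 89 = 14.
m = m₂ + h·q = 44 + 14·79 = 1150.

1150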